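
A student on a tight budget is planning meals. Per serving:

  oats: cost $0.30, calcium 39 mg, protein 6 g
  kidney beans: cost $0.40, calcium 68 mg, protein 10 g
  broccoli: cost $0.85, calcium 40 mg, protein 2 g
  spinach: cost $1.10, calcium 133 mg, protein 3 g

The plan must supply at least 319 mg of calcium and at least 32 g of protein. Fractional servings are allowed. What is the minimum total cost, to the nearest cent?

This is a tiny linear program; its minimum lies at a vertex of the feasible set. List the vertices and price them.
oats only: max(319/39, 32/6) = 8.179 servings → $2.45.
kidney beans only: max(319/68, 32/10) = 4.691 servings → $1.88.
broccoli only: max(319/40, 32/2) = 16 servings → $13.60.
spinach only: max(319/133, 32/3) = 10.67 servings → $11.73.
oats + kidney beans: intersection lies outside the first quadrant.
oats + broccoli with both tight: 3.963 servings and 4.111 servings → $4.68.
oats + spinach with both tight: 4.844 servings and 0.978 servings → $2.53.
kidney beans + broccoli with both tight: 2.432 servings and 3.841 servings → $4.24.
kidney beans + spinach with both tight: 2.93 servings and 0.9005 servings → $2.16.
broccoli + spinach with both targets exact would need a negative amount; discard.
Cheapest feasible corner: $1.88.

$1.88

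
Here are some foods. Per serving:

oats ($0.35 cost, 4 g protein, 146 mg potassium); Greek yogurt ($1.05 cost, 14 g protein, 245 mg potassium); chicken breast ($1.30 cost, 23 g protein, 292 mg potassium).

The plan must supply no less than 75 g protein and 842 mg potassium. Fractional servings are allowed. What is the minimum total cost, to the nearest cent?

$4.24

This is a tiny linear program; its minimum lies at a vertex of the feasible set. List the vertices and price them.
oats only: max(75/4, 842/146) = 18.75 servings → $6.56.
Greek yogurt only: max(75/14, 842/245) = 5.357 servings → $5.62.
chicken breast only: max(75/23, 842/292) = 3.261 servings → $4.24.
oats + Greek yogurt: the both-tight solution has a negative serving — not a feasible corner.
oats + chicken breast: the both-tight solution has a negative serving — not a feasible corner.
Greek yogurt + chicken breast with both targets exact would need a negative amount; discard.
Cheapest feasible corner: $4.24.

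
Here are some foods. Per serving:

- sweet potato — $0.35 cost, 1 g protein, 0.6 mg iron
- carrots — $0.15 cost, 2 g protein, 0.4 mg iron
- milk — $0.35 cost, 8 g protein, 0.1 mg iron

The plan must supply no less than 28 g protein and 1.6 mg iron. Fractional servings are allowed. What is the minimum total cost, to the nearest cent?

For a min-cost LP with two ≥-constraints, a basic feasible solution has at most two positive variables.
sweet potato only: max(28/1, 1.6/0.6) = 28 servings → $9.80.
carrots only: max(28/2, 1.6/0.4) = 14 servings → $2.10.
milk only: max(28/8, 1.6/0.1) = 16 servings → $5.60.
sweet potato + carrots with both targets exact would need a negative amount; discard.
sweet potato + milk with both tight: 2.128 servings and 3.234 servings → $1.88.
carrots + milk with both tight: 3.333 servings and 2.667 servings → $1.43.
Cheapest feasible corner: $1.43.

$1.43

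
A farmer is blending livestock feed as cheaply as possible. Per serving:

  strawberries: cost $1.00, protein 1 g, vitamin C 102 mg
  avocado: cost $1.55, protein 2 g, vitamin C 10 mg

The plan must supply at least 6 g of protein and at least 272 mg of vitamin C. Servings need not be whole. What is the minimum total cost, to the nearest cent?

$5.21

A basic optimal solution has at most two foods positive. Try each food alone and each pair with both targets met exactly.
strawberries only: max(6/1, 272/102) = 6 servings → $6.00.
avocado only: max(6/2, 272/10) = 27.2 servings → $42.16.
strawberries + avocado with both tight: 2.495 servings and 1.753 servings → $5.21.
Cheapest feasible corner: $5.21.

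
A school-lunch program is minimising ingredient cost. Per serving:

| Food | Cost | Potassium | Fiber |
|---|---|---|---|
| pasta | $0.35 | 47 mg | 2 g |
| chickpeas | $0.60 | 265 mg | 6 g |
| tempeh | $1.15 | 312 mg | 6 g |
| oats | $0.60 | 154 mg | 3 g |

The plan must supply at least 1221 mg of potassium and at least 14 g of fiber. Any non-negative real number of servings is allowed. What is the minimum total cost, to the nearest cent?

$2.76

An LP optimum is at a vertex; with two nutrient constraints at most two foods are used. Check each candidate.
pasta only: max(1221/47, 14/2) = 25.98 servings → $9.09.
chickpeas only: max(1221/265, 14/6) = 4.608 servings → $2.76.
tempeh only: max(1221/312, 14/6) = 3.913 servings → $4.50.
oats only: max(1221/154, 14/3) = 7.929 servings → $4.76.
pasta + chickpeas with both targets exact would need a negative amount; discard.
pasta + tempeh: intersection lies outside the first quadrant.
pasta + oats: intersection lies outside the first quadrant.
chickpeas + tempeh: intersection lies outside the first quadrant.
chickpeas + oats: intersection lies outside the first quadrant.
tempeh + oats: the both-tight solution has a negative serving — not a feasible corner.
The minimum over all feasible corners is $2.76.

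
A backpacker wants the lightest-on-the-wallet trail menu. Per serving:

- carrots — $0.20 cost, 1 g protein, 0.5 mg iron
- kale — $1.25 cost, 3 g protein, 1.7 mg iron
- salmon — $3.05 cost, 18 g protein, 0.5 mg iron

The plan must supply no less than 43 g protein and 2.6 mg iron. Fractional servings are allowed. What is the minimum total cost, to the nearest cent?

Two binding constraints pin down two serving amounts, so the optimal mix uses at most two foods. The candidates are each food alone (scaled to the tighter of protein/iron) and each pair with both constraints tight.
carrots only: max(43/1, 2.6/0.5) = 43 servings → $8.60.
kale only: max(43/3, 2.6/1.7) = 14.33 servings → $17.92.
salmon only: max(43/18, 2.6/0.5) = 5.2 servings → $15.86.
carrots + kale with both targets exact would need a negative amount; discard.
carrots + salmon with both tight: 2.976 servings and 2.224 servings → $7.38.
kale + salmon with both tight: 0.8694 servings and 2.244 servings → $7.93.
The minimum over all feasible corners is $7.38.

$7.38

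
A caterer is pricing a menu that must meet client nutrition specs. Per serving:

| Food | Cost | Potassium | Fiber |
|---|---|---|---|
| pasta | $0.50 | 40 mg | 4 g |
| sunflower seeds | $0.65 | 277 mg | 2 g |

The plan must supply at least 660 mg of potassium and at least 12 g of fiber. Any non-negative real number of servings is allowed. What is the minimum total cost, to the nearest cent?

Compare the cost at each extreme point of the feasible region.
pasta only: max(660/40, 12/4) = 16.5 servings → $8.25.
sunflower seeds only: max(660/277, 12/2) = 6 servings → $3.90.
pasta + sunflower seeds with both tight: 1.949 servings and 2.101 servings → $2.34.
The minimum over all feasible corners is $2.34.

$2.34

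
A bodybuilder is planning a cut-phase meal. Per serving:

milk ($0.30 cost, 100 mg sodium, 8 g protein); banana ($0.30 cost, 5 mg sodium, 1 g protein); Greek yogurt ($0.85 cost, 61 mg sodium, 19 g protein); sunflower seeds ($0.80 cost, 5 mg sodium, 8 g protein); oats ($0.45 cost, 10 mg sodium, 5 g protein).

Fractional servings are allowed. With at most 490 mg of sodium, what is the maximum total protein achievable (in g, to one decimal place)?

Protein per mg sodium: sunflower seeds 1.6, oats 0.5, Greek yogurt 0.3115, banana 0.2, milk 0.08.
With no serving limits, spend the whole sodium allowance on sunflower seeds: 490 mg / 5 mg × 8 g = 784.0 g.

784.0 g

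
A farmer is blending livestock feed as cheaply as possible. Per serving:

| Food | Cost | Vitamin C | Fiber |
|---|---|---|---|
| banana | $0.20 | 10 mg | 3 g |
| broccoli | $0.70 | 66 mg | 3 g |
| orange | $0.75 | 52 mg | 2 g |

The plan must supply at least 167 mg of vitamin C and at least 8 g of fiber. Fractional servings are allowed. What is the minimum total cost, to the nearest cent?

$1.79

This is a tiny linear program; its minimum lies at a vertex of the feasible set. List the vertices and price them.
banana only: max(167/10, 8/3) = 16.7 servings → $3.34.
broccoli only: max(167/66, 8/3) = 2.667 servings → $1.87.
orange only: max(167/52, 8/2) = 4 servings → $3.00.
banana + broccoli with both tight: 0.1607 servings and 2.506 servings → $1.79.
banana + orange with both tight: 0.6029 servings and 3.096 servings → $2.44.
broccoli + orange: the both-tight solution has a negative serving — not a feasible corner.
So the least-cost plan costs $1.79.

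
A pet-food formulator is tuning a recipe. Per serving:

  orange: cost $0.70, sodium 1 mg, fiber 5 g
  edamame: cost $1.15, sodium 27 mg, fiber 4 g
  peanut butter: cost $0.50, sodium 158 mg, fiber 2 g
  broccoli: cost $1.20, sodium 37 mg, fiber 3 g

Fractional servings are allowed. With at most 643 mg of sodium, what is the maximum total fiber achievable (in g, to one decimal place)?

3215.0 g

Fiber per mg sodium: orange 5, edamame 0.1481, broccoli 0.08108, peanut butter 0.01266.
With no serving limits, spend the whole sodium allowance on orange: 643 mg / 1 mg × 5 g = 3215.0 g.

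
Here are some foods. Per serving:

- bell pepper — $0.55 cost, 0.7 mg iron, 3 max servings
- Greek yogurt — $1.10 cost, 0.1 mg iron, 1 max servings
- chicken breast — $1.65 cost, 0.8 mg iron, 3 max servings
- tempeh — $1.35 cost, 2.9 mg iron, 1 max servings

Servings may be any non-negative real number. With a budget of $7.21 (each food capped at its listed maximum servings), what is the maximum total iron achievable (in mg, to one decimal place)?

7.0 mg

Iron per dollar: tempeh 2.148, bell pepper 1.273, chicken breast 0.4848, Greek yogurt 0.09091.
Take 1 serving of tempeh: spends $1.35, +2.9 mg iron (running total 2.9 mg).
Take 3 servings of bell pepper: spends $1.65, +2.1 mg iron (running total 5.0 mg).
Take 2.552 servings of chicken breast: spends $4.21, +2.0 mg iron (running total 7.0 mg).
Greedy by best ratio exhausts the cost allowance optimally: 7.0 mg.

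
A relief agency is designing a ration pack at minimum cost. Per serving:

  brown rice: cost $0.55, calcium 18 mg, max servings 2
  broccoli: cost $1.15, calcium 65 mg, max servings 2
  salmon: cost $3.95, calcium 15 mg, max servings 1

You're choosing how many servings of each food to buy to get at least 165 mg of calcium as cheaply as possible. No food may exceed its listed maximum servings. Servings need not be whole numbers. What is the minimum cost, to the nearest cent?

Cost per mg of calcium: broccoli $0.0177, brown rice $0.0306, salmon $0.2633.
Take 2 servings of broccoli: +130.0 mg calcium for $2.30 (total $2.30, still need 35.0 mg).
Take 1.944 servings of brown rice: +35.0 mg calcium for $1.07 (total $3.37, still need 0.0 mg).
Filling from the cheapest source first is optimal under one linear minimum: $3.37.

$3.37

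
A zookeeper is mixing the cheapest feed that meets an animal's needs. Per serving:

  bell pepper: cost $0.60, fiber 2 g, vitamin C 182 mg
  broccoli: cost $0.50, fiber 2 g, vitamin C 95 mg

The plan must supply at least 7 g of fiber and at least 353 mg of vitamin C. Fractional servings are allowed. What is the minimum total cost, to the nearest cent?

bell pepper only: max(7/2, 353/182) = 3.5 servings → $2.10.
broccoli only: max(7/2, 353/95) = 3.716 servings → $1.86.
bell pepper + broccoli with both tight: 0.2356 servings and 3.264 servings → $1.77.
So the least-cost plan costs $1.77.

$1.77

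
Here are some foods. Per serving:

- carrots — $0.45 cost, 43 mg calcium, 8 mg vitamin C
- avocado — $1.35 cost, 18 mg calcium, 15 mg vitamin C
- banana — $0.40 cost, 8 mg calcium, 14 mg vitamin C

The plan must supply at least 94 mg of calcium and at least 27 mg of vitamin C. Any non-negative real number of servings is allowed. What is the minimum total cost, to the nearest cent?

A basic optimal solution has at most two foods positive. Try each food alone and each pair with both targets met exactly.
carrots only: max(94/43, 27/8) = 3.375 servings → $1.52.
avocado only: max(94/18, 27/15) = 5.222 servings → $7.05.
banana only: max(94/8, 27/14) = 11.75 servings → $4.70.
carrots + avocado with both tight: 1.844 servings and 0.8164 servings → $1.93.
carrots + banana with both tight: 2.045 servings and 0.7602 servings → $1.22.
avocado + banana with both targets exact would need a negative amount; discard.
Cheapest feasible corner: $1.22.

$1.22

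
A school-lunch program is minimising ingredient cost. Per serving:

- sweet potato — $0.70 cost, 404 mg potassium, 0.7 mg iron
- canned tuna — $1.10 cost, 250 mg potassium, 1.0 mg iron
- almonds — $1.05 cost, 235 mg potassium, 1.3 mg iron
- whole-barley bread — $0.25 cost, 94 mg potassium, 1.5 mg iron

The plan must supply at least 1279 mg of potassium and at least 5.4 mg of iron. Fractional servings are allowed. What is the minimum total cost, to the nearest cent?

This is a tiny linear program; its minimum lies at a vertex of the feasible set. List the vertices and price them.
sweet potato only: max(1279/404, 5.4/0.7) = 7.714 servings → $5.40.
canned tuna only: max(1279/250, 5.4/1.0) = 5.4 servings → $5.94.
almonds only: max(1279/235, 5.4/1.3) = 5.443 servings → $5.71.
whole-barley bread only: max(1279/94, 5.4/1.5) = 13.61 servings → $3.40.
sweet potato + canned tuna with both targets exact would need a negative amount; discard.
sweet potato + almonds with both tight: 1.091 servings and 3.566 servings → $4.51.
sweet potato + whole-barley bread with both tight: 2.612 servings and 2.381 servings → $2.42.
canned tuna + almonds with both tight: 4.374 servings and 0.7889 servings → $5.64.
canned tuna + whole-barley bread with both tight: 5.021 servings and 0.2527 servings → $5.59.
almonds + whole-barley bread: the both-tight solution has a negative serving — not a feasible corner.
So the least-cost plan costs $2.42.

$2.42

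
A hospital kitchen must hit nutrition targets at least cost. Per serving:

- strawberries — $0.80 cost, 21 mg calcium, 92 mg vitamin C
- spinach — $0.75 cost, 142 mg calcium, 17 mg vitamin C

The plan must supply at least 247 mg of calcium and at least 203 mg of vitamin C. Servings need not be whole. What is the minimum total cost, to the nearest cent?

$2.64

The cheapest plan sits at a corner of the feasible region — with two constraints it uses at most two foods.
strawberries only: max(247/21, 203/92) = 11.76 servings → $9.41.
spinach only: max(247/142, 203/17) = 11.94 servings → $8.96.
strawberries + spinach with both tight: 1.938 servings and 1.453 servings → $2.64.
Cheapest feasible corner: $2.64.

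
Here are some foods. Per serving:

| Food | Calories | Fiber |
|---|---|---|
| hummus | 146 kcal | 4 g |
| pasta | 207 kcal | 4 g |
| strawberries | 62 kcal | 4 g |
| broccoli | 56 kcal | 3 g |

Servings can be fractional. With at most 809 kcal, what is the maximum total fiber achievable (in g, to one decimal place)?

Fiber per kcal: strawberries 0.06452, broccoli 0.05357, hummus 0.0274, pasta 0.01932.
With no serving limits, spend the whole calories allowance on strawberries: 809 kcal / 62 kcal × 4 g = 52.2 g.

52.2 g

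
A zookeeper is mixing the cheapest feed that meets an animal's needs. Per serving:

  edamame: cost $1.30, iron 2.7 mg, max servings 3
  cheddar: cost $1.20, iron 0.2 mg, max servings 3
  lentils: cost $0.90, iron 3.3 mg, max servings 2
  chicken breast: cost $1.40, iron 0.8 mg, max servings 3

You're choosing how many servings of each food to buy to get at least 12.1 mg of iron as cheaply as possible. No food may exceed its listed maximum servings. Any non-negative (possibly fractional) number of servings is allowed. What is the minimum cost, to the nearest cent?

$4.45

Cost per mg of iron: lentils $0.2727, edamame $0.4815, chicken breast $1.7500, cheddar $6.0000.
Take 2 servings of lentils: +6.6 mg iron for $1.80 (total $1.80, still need 5.5 mg).
Take 2.037 servings of edamame: +5.5 mg iron for $2.65 (total $4.45, still need 0.0 mg).
Greedy by cheapest-per-mg is optimal for a single linear constraint, so the minimum cost is $4.45.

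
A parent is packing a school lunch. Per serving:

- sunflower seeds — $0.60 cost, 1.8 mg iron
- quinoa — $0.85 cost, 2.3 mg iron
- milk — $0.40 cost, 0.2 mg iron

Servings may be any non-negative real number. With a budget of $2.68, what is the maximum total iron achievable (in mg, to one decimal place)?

8.0 mg

Iron per dollar: sunflower seeds 3, quinoa 2.706, milk 0.5.
With no serving limits, spend the whole cost allowance on sunflower seeds: $2.68 / $0.60 × 1.8 mg = 8.0 mg.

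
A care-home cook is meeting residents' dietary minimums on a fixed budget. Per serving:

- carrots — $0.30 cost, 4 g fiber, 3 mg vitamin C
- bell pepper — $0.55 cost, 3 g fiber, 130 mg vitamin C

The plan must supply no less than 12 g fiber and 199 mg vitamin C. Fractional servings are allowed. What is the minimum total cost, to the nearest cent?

Compare the cost at each extreme point of the feasible region.
carrots only: max(12/4, 199/3) = 66.33 servings → $19.90.
bell pepper only: max(12/3, 199/130) = 4 servings → $2.20.
carrots + bell pepper with both tight: 1.885 servings and 1.487 servings → $1.38.
Cheapest feasible corner: $1.38.

$1.38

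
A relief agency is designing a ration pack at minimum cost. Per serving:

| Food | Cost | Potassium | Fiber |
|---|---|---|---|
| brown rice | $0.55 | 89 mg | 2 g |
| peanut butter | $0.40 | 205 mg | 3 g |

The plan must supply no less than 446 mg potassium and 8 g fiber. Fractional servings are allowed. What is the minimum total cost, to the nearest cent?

At the optimum either one food covers both requirements or two foods hit both targets exactly; no other combination can be cheaper.
brown rice only: max(446/89, 8/2) = 5.011 servings → $2.76.
peanut butter only: max(446/205, 8/3) = 2.667 servings → $1.07.
brown rice + peanut butter with both tight: 2.112 servings and 1.259 servings → $1.67.
So the least-cost plan costs $1.07.

$1.07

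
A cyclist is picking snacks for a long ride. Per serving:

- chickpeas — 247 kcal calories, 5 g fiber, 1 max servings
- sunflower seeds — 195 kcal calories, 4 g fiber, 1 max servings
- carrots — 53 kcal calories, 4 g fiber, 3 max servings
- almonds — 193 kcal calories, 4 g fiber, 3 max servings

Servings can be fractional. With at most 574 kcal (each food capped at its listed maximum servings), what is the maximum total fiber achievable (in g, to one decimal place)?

Fiber per kcal: carrots 0.07547, almonds 0.02073, sunflower seeds 0.02051, chickpeas 0.02024.
Take 3 servings of carrots: uses 159 kcal, +12.0 g fiber (running total 12.0 g).
Take 2.15 servings of almonds: uses 415 kcal, +8.6 g fiber (running total 20.6 g).
Greedy by best ratio exhausts the calories allowance optimally: 20.6 g.

20.6 g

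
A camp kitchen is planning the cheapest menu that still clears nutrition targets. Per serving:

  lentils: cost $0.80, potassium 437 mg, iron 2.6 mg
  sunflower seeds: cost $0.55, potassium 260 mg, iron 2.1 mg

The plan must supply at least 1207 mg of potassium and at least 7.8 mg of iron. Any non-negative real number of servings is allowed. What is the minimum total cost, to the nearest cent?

With two linear requirements the optimum uses one or two foods; enumerate the corners.
lentils only: max(1207/437, 7.8/2.6) = 3 servings → $2.40.
sunflower seeds only: max(1207/260, 7.8/2.1) = 4.642 servings → $2.55.
lentils + sunflower seeds with both tight: 2.096 servings and 1.119 servings → $2.29.
So the least-cost plan costs $2.29.

$2.29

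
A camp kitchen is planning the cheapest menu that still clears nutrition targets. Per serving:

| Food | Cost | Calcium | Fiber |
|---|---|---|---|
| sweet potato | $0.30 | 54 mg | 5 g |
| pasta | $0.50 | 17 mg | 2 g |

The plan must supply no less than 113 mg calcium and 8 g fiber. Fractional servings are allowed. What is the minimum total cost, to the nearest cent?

Check every corner: each single food scaled to meet both minima, and each pair solved so both constraints bind.
sweet potato only: max(113/54, 8/5) = 2.093 servings → $0.63.
pasta only: max(113/17, 8/2) = 6.647 servings → $3.32.
sweet potato + pasta with both targets exact would need a negative amount; discard.
Cheapest feasible corner: $0.63.

$0.63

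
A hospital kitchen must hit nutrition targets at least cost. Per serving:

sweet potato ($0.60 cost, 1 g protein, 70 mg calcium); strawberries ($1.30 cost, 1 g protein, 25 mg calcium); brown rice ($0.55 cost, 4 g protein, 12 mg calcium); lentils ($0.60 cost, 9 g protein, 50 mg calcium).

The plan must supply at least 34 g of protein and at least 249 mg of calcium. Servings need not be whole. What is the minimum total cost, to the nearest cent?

$2.76

sweet potato only: max(34/1, 249/70) = 34 servings → $20.40.
strawberries only: max(34/1, 249/25) = 34 servings → $44.20.
brown rice only: max(34/4, 249/12) = 20.75 servings → $11.41.
lentils only: max(34/9, 249/50) = 4.98 servings → $2.99.
sweet potato + strawberries: intersection lies outside the first quadrant.
sweet potato + brown rice with both tight: 2.194 servings and 7.951 servings → $5.69.
sweet potato + lentils with both tight: 0.9328 servings and 3.674 servings → $2.76.
strawberries + brown rice with both tight: 6.682 servings and 6.83 servings → $12.44.
strawberries + lentils with both tight: 3.091 servings and 3.434 servings → $6.08.
brown rice + lentils: intersection lies outside the first quadrant.
The minimum over all feasible corners is $2.76.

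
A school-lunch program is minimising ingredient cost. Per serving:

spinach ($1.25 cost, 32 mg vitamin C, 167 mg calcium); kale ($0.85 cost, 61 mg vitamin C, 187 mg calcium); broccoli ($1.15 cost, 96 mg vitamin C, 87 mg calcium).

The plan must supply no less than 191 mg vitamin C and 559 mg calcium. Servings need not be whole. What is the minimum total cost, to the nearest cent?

An LP optimum is at a vertex; with two nutrient constraints at most two foods are used. Check each candidate.
spinach only: max(191/32, 559/167) = 5.969 servings → $7.46.
kale only: max(191/61, 559/187) = 3.131 servings → $2.66.
broccoli only: max(191/96, 559/87) = 6.425 servings → $7.39.
spinach + kale: intersection lies outside the first quadrant.
spinach + broccoli with both tight: 2.796 servings and 1.057 servings → $4.71.
kale + broccoli with both tight: 2.93 servings and 0.128 servings → $2.64.
Cheapest feasible corner: $2.64.

$2.64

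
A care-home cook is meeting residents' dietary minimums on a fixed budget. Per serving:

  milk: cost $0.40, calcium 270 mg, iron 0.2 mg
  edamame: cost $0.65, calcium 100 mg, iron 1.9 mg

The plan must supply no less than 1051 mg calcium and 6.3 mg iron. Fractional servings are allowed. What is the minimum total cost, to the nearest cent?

The cheapest plan sits at a corner of the feasible region — with two constraints it uses at most two foods.
milk only: max(1051/270, 6.3/0.2) = 31.5 servings → $12.60.
edamame only: max(1051/100, 6.3/1.9) = 10.51 servings → $6.83.
milk + edamame with both tight: 2.773 servings and 3.024 servings → $3.07.
Cheapest feasible corner: $3.07.

$3.07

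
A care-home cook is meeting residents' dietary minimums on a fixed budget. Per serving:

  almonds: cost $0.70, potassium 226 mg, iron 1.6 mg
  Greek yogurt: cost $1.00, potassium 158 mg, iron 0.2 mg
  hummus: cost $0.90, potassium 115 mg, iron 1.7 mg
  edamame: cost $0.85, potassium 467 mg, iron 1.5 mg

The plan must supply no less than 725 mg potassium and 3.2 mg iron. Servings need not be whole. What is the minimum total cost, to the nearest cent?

Check every corner: each single food scaled to meet both minima, and each pair solved so both constraints bind.
almonds only: max(725/226, 3.2/1.6) = 3.208 servings → $2.25.
Greek yogurt only: max(725/158, 3.2/0.2) = 16 servings → $16.00.
hummus only: max(725/115, 3.2/1.7) = 6.304 servings → $5.67.
edamame only: max(725/467, 3.2/1.5) = 2.133 servings → $1.81.
almonds + Greek yogurt with both tight: 1.737 servings and 2.104 servings → $3.32.
almonds + hummus with both targets exact would need a negative amount; discard.
almonds + edamame with both tight: 0.9968 servings and 1.07 servings → $1.61.
Greek yogurt + hummus with both tight: 3.52 servings and 1.468 servings → $4.84.
Greek yogurt + edamame with both targets exact would need a negative amount; discard.
hummus + edamame with both tight: 0.6548 servings and 1.391 servings → $1.77.
Cheapest feasible corner: $1.61.

$1.61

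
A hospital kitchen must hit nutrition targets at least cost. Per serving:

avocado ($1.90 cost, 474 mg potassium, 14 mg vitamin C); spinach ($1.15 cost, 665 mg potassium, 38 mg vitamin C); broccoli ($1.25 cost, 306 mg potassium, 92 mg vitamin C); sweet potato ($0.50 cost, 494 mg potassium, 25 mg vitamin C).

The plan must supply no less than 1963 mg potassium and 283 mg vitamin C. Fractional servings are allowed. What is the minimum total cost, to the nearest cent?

With two linear requirements the optimum uses one or two foods; enumerate the corners.
avocado only: max(1963/474, 283/14) = 20.21 servings → $38.41.
spinach only: max(1963/665, 283/38) = 7.447 servings → $8.56.
broccoli only: max(1963/306, 283/92) = 6.415 servings → $8.02.
sweet potato only: max(1963/494, 283/25) = 11.32 servings → $5.66.
avocado + spinach: intersection lies outside the first quadrant.
avocado + broccoli with both tight: 2.39 servings and 2.712 servings → $7.93.
avocado + sweet potato: intersection lies outside the first quadrant.
spinach + broccoli with both tight: 1.897 servings and 2.293 servings → $5.05.
spinach + sweet potato with both targets exact would need a negative amount; discard.
broccoli + sweet potato with both tight: 2.4 servings and 2.487 servings → $4.24.
The minimum over all feasible corners is $4.24.

$4.24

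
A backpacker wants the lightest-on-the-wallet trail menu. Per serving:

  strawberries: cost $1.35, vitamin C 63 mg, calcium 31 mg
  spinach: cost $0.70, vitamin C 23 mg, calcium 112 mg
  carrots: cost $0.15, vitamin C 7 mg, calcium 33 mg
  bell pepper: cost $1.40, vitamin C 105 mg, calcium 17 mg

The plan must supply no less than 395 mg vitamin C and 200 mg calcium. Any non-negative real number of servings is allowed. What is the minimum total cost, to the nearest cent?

$5.51

Two binding constraints pin down two serving amounts, so the optimal mix uses at most two foods. The candidates are each food alone (scaled to the tighter of vitamin C/calcium) and each pair with both constraints tight.
strawberries only: max(395/63, 200/31) = 6.452 servings → $8.71.
spinach only: max(395/23, 200/112) = 17.17 servings → $12.02.
carrots only: max(395/7, 200/33) = 56.43 servings → $8.46.
bell pepper only: max(395/105, 200/17) = 11.76 servings → $16.47.
strawberries + spinach with both tight: 6.249 servings and 0.05597 servings → $8.48.
strawberries + carrots with both tight: 6.249 servings and 0.1907 servings → $8.46.
strawberries + bell pepper: intersection lies outside the first quadrant.
spinach + carrots with both targets exact would need a negative amount; discard.
spinach + bell pepper with both tight: 1.256 servings and 3.487 servings → $5.76.
carrots + bell pepper with both tight: 4.269 servings and 3.477 servings → $5.51.
The minimum over all feasible corners is $5.51.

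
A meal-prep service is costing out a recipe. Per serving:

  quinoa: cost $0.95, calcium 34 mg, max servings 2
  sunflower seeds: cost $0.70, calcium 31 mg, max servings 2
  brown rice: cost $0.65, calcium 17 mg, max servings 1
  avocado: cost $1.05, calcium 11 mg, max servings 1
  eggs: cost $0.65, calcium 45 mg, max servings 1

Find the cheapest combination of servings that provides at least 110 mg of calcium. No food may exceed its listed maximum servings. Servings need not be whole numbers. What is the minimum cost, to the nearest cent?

$2.13

Cost per mg of calcium: eggs $0.0144, sunflower seeds $0.0226, quinoa $0.0279, brown rice $0.0382, avocado $0.0955.
Take 1 serving of eggs: +45.0 mg calcium for $0.65 (total $0.65, still need 65.0 mg).
Take 2 servings of sunflower seeds: +62.0 mg calcium for $1.40 (total $2.05, still need 3.0 mg).
Take 0.08824 servings of quinoa: +3.0 mg calcium for $0.08 (total $2.13, still need 0.0 mg).
Filling from the cheapest source first is optimal under one linear minimum: $2.13.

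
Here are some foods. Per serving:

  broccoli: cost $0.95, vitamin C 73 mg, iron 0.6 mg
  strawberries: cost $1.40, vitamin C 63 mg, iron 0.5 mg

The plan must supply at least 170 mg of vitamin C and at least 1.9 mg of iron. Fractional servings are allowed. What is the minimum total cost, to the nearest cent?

$3.01

With two linear requirements the optimum uses one or two foods; enumerate the corners.
broccoli only: max(170/73, 1.9/0.6) = 3.167 servings → $3.01.
strawberries only: max(170/63, 1.9/0.5) = 3.8 servings → $5.32.
broccoli + strawberries with both targets exact would need a negative amount; discard.
Cheapest feasible corner: $3.01.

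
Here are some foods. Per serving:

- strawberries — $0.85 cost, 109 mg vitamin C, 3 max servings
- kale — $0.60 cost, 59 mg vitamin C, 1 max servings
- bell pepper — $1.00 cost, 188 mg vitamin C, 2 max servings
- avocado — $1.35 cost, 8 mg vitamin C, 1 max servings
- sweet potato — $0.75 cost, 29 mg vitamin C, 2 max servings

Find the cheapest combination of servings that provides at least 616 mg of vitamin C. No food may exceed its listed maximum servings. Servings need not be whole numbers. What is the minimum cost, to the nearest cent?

Cost per mg of vitamin C: bell pepper $0.0053, strawberries $0.0078, kale $0.0102, sweet potato $0.0259, avocado $0.1688.
Take 2 servings of bell pepper: +376.0 mg vitamin C for $2.00 (total $2.00, still need 240.0 mg).
Take 2.202 servings of strawberries: +240.0 mg vitamin C for $1.87 (total $3.87, still need 0.0 mg).
Greedy by cheapest-per-mg is optimal for a single linear constraint, so the minimum cost is $3.87.

$3.87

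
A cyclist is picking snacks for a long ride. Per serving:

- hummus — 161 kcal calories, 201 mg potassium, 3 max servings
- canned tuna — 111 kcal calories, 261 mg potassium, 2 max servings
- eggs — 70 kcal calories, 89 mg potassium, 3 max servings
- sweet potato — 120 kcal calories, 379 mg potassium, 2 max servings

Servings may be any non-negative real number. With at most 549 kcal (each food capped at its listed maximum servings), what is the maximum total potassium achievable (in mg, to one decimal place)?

1390.6 mg

Potassium per kcal: sweet potato 3.158, canned tuna 2.351, eggs 1.271, hummus 1.248.
Take 2 servings of sweet potato: uses 240 kcal, +758.0 mg potassium (running total 758.0 mg).
Take 2 servings of canned tuna: uses 222 kcal, +522.0 mg potassium (running total 1280.0 mg).
Take 1.243 servings of eggs: uses 87 kcal, +110.6 mg potassium (running total 1390.6 mg).
Filling greedily by potassium-per-kcal is optimal for one linear limit, giving 1390.6 mg.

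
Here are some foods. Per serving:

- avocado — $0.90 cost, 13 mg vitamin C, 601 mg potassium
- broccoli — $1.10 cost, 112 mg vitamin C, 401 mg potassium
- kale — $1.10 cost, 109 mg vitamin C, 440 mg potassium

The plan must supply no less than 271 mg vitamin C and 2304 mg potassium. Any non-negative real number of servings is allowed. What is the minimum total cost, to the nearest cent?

$4.43

Compare the cost at each extreme point of the feasible region.
avocado only: max(271/13, 2304/601) = 20.85 servings → $18.76.
broccoli only: max(271/112, 2304/401) = 5.746 servings → $6.32.
kale only: max(271/109, 2304/440) = 5.236 servings → $5.76.
avocado + broccoli with both tight: 2.405 servings and 2.14 servings → $4.52.
avocado + kale with both tight: 2.206 servings and 2.223 servings → $4.43.
broccoli + kale: intersection lies outside the first quadrant.
So the least-cost plan costs $4.43.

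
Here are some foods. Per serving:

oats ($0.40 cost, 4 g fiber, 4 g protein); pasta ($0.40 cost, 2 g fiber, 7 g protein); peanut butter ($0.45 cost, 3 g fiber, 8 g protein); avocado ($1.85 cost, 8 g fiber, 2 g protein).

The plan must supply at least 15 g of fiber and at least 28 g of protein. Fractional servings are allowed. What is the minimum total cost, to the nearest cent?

$1.89

oats only: max(15/4, 28/4) = 7 servings → $2.80.
pasta only: max(15/2, 28/7) = 7.5 servings → $3.00.
peanut butter only: max(15/3, 28/8) = 5 servings → $2.25.
avocado only: max(15/8, 28/2) = 14 servings → $25.90.
oats + pasta with both tight: 2.45 servings and 2.6 servings → $2.02.
oats + peanut butter with both tight: 1.8 servings and 2.6 servings → $1.89.
oats + avocado with both targets exact would need a negative amount; discard.
pasta + peanut butter with both targets exact would need a negative amount; discard.
pasta + avocado with both tight: 3.731 servings and 0.9423 servings → $3.24.
peanut butter + avocado with both tight: 3.345 servings and 0.6207 servings → $2.65.
So the least-cost plan costs $1.89.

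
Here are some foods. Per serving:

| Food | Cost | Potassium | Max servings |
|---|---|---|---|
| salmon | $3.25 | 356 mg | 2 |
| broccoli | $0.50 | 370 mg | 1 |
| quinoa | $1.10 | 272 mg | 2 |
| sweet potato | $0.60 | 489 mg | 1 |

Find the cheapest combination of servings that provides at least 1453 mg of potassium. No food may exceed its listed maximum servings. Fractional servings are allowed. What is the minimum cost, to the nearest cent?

Cost per mg of potassium: sweet potato $0.0012, broccoli $0.0014, quinoa $0.0040, salmon $0.0091.
Take 1 serving of sweet potato: +489.0 mg potassium for $0.60 (total $0.60, still need 964.0 mg).
Take 1 serving of broccoli: +370.0 mg potassium for $0.50 (total $1.10, still need 594.0 mg).
Take 2 servings of quinoa: +544.0 mg potassium for $2.20 (total $3.30, still need 50.0 mg).
Take 0.1404 servings of salmon: +50.0 mg potassium for $0.46 (total $3.76, still need 0.0 mg).
Greedy by cheapest-per-mg is optimal for a single linear constraint, so the minimum cost is $3.76.

$3.76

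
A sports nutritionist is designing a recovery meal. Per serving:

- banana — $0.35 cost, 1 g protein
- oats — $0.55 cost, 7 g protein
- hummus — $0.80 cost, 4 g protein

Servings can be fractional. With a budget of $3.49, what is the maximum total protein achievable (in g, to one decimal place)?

44.4 g

Protein per dollar: oats 12.73, hummus 5, banana 2.857.
With no serving limits, spend the whole cost allowance on oats: $3.49 / $0.55 × 7 g = 44.4 g.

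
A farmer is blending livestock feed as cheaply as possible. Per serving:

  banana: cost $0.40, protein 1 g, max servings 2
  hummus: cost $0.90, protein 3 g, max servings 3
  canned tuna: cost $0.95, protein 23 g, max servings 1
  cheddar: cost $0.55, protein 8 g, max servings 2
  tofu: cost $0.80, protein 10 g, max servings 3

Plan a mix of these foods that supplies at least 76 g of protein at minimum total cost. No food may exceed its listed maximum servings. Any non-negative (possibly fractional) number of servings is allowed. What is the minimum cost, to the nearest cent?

Cost per g of protein: canned tuna $0.0413, cheddar $0.0688, tofu $0.0800, hummus $0.3000, banana $0.4000.
Take 1 serving of canned tuna: +23.0 g protein for $0.95 (total $0.95, still need 53.0 g).
Take 2 servings of cheddar: +16.0 g protein for $1.10 (total $2.05, still need 37.0 g).
Take 3 servings of tofu: +30.0 g protein for $2.40 (total $4.45, still need 7.0 g).
Take 2.333 servings of hummus: +7.0 g protein for $2.10 (total $6.55, still need 0.0 g).
Greedy by cheapest-per-g is optimal for a single linear constraint, so the minimum cost is $6.55.

$6.55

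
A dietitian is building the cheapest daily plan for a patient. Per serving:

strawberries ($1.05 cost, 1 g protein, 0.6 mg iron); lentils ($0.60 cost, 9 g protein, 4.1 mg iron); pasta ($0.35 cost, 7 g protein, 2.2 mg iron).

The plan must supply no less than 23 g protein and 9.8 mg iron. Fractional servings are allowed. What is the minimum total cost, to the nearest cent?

Check every corner: each single food scaled to meet both minima, and each pair solved so both constraints bind.
strawberries only: max(23/1, 9.8/0.6) = 23 servings → $24.15.
lentils only: max(23/9, 9.8/4.1) = 2.556 servings → $1.53.
pasta only: max(23/7, 9.8/2.2) = 4.455 servings → $1.56.
strawberries + lentils: the both-tight solution has a negative serving — not a feasible corner.
strawberries + pasta with both tight: 9 servings and 2 servings → $10.15.
lentils + pasta with both tight: 2.022 servings and 0.6854 servings → $1.45.
So the least-cost plan costs $1.45.

$1.45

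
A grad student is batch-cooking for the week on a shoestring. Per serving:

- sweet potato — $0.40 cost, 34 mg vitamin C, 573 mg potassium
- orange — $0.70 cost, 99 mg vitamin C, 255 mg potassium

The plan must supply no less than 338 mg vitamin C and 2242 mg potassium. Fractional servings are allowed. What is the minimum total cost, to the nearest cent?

$2.84

A basic optimal solution has at most two foods positive. Try each food alone and each pair with both targets met exactly.
sweet potato only: max(338/34, 2242/573) = 9.941 servings → $3.98.
orange only: max(338/99, 2242/255) = 8.792 servings → $6.15.
sweet potato + orange with both tight: 2.825 servings and 2.444 servings → $2.84.
Cheapest feasible corner: $2.84.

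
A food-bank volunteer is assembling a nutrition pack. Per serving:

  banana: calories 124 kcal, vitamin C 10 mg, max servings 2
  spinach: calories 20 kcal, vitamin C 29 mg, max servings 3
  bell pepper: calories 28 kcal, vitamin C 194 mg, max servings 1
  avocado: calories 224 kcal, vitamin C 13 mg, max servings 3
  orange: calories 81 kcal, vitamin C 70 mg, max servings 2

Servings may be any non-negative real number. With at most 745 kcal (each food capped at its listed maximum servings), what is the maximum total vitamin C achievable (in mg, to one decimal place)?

455.3 mg

Vitamin C per kcal: bell pepper 6.929, spinach 1.45, orange 0.8642, banana 0.08065, avocado 0.05804.
Take 1 serving of bell pepper: uses 28 kcal, +194.0 mg vitamin C (running total 194.0 mg).
Take 3 servings of spinach: uses 60 kcal, +87.0 mg vitamin C (running total 281.0 mg).
Take 2 servings of orange: uses 162 kcal, +140.0 mg vitamin C (running total 421.0 mg).
Take 2 servings of banana: uses 248 kcal, +20.0 mg vitamin C (running total 441.0 mg).
Take 1.103 servings of avocado: uses 247 kcal, +14.3 mg vitamin C (running total 455.3 mg).
Filling greedily by vitamin C-per-kcal is optimal for one linear limit, giving 455.3 mg.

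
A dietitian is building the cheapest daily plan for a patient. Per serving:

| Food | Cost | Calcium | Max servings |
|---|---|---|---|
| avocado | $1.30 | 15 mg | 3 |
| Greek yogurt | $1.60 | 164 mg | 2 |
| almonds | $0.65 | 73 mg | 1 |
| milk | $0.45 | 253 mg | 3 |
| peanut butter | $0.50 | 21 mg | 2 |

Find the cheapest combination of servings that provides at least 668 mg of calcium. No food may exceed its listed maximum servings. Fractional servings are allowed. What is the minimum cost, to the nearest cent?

Cost per mg of calcium: milk $0.0018, almonds $0.0089, Greek yogurt $0.0098, peanut butter $0.0238, avocado $0.0867.
Take 2.64 servings of milk: +668.0 mg calcium for $1.19 (total $1.19, still need 0.0 mg).
Greedy by cheapest-per-mg is optimal for a single linear constraint, so the minimum cost is $1.19.

$1.19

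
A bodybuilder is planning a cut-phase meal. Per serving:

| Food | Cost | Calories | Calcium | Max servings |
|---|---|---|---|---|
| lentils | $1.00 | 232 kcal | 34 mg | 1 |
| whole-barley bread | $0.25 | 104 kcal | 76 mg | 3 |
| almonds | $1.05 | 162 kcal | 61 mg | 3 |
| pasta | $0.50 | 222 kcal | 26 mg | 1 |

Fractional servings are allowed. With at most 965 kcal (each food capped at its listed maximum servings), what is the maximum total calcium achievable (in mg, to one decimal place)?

Calcium per kcal: whole-barley bread 0.7308, almonds 0.3765, lentils 0.1466, pasta 0.1171.
Take 3 servings of whole-barley bread: uses 312 kcal, +228.0 mg calcium (running total 228.0 mg).
Take 3 servings of almonds: uses 486 kcal, +183.0 mg calcium (running total 411.0 mg).
Take 0.7198 servings of lentils: uses 167 kcal, +24.5 mg calcium (running total 435.5 mg).
Filling greedily by calcium-per-kcal is optimal for one linear limit, giving 435.5 mg.

435.5 mg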